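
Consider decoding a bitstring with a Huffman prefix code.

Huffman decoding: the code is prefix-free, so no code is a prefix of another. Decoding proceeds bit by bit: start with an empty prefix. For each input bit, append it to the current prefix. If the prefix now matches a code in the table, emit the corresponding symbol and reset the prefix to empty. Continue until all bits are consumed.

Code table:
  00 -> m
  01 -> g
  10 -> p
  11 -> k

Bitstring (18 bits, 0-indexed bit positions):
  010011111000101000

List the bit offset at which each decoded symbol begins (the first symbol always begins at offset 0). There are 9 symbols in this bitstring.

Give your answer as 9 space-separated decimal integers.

Answer: 0 2 4 6 8 10 12 14 16

Derivation:
Bit 0: prefix='0' (no match yet)
Bit 1: prefix='01' -> emit 'g', reset
Bit 2: prefix='0' (no match yet)
Bit 3: prefix='00' -> emit 'm', reset
Bit 4: prefix='1' (no match yet)
Bit 5: prefix='11' -> emit 'k', reset
Bit 6: prefix='1' (no match yet)
Bit 7: prefix='11' -> emit 'k', reset
Bit 8: prefix='1' (no match yet)
Bit 9: prefix='10' -> emit 'p', reset
Bit 10: prefix='0' (no match yet)
Bit 11: prefix='00' -> emit 'm', reset
Bit 12: prefix='1' (no match yet)
Bit 13: prefix='10' -> emit 'p', reset
Bit 14: prefix='1' (no match yet)
Bit 15: prefix='10' -> emit 'p', reset
Bit 16: prefix='0' (no match yet)
Bit 17: prefix='00' -> emit 'm', reset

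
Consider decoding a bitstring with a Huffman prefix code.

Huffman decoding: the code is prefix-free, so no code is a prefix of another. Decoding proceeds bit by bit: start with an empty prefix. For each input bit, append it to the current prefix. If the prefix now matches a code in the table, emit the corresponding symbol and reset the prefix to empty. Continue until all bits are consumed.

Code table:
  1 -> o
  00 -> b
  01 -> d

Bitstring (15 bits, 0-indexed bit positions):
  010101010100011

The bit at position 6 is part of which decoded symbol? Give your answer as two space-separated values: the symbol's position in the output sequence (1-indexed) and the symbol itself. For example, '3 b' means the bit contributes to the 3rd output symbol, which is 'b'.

Bit 0: prefix='0' (no match yet)
Bit 1: prefix='01' -> emit 'd', reset
Bit 2: prefix='0' (no match yet)
Bit 3: prefix='01' -> emit 'd', reset
Bit 4: prefix='0' (no match yet)
Bit 5: prefix='01' -> emit 'd', reset
Bit 6: prefix='0' (no match yet)
Bit 7: prefix='01' -> emit 'd', reset
Bit 8: prefix='0' (no match yet)
Bit 9: prefix='01' -> emit 'd', reset
Bit 10: prefix='0' (no match yet)

Answer: 4 d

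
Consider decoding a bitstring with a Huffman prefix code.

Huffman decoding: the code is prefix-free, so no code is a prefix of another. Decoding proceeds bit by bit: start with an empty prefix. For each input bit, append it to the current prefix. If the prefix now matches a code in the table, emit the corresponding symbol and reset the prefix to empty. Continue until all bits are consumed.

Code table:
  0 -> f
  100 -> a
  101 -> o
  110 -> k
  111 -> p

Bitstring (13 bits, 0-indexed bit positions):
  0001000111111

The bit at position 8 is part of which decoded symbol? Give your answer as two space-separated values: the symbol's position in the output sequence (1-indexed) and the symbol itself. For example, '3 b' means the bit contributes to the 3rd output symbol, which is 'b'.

Bit 0: prefix='0' -> emit 'f', reset
Bit 1: prefix='0' -> emit 'f', reset
Bit 2: prefix='0' -> emit 'f', reset
Bit 3: prefix='1' (no match yet)
Bit 4: prefix='10' (no match yet)
Bit 5: prefix='100' -> emit 'a', reset
Bit 6: prefix='0' -> emit 'f', reset
Bit 7: prefix='1' (no match yet)
Bit 8: prefix='11' (no match yet)
Bit 9: prefix='111' -> emit 'p', reset
Bit 10: prefix='1' (no match yet)
Bit 11: prefix='11' (no match yet)
Bit 12: prefix='111' -> emit 'p', reset

Answer: 6 p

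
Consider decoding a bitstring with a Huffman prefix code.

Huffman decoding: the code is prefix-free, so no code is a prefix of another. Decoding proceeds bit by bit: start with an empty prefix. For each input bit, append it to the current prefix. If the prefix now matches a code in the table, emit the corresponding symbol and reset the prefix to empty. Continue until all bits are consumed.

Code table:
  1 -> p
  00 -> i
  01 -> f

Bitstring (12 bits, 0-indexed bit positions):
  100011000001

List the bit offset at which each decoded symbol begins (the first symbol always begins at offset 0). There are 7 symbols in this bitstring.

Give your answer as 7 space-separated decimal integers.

Answer: 0 1 3 5 6 8 10

Derivation:
Bit 0: prefix='1' -> emit 'p', reset
Bit 1: prefix='0' (no match yet)
Bit 2: prefix='00' -> emit 'i', reset
Bit 3: prefix='0' (no match yet)
Bit 4: prefix='01' -> emit 'f', reset
Bit 5: prefix='1' -> emit 'p', reset
Bit 6: prefix='0' (no match yet)
Bit 7: prefix='00' -> emit 'i', reset
Bit 8: prefix='0' (no match yet)
Bit 9: prefix='00' -> emit 'i', reset
Bit 10: prefix='0' (no match yet)
Bit 11: prefix='01' -> emit 'f', reset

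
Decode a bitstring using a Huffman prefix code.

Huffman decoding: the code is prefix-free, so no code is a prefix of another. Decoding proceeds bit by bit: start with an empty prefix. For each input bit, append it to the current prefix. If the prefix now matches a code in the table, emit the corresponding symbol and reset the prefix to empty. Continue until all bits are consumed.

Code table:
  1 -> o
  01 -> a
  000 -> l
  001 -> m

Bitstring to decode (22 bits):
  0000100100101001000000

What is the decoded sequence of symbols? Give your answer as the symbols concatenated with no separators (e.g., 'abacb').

Answer: lammamll

Derivation:
Bit 0: prefix='0' (no match yet)
Bit 1: prefix='00' (no match yet)
Bit 2: prefix='000' -> emit 'l', reset
Bit 3: prefix='0' (no match yet)
Bit 4: prefix='01' -> emit 'a', reset
Bit 5: prefix='0' (no match yet)
Bit 6: prefix='00' (no match yet)
Bit 7: prefix='001' -> emit 'm', reset
Bit 8: prefix='0' (no match yet)
Bit 9: prefix='00' (no match yet)
Bit 10: prefix='001' -> emit 'm', reset
Bit 11: prefix='0' (no match yet)
Bit 12: prefix='01' -> emit 'a', reset
Bit 13: prefix='0' (no match yet)
Bit 14: prefix='00' (no match yet)
Bit 15: prefix='001' -> emit 'm', reset
Bit 16: prefix='0' (no match yet)
Bit 17: prefix='00' (no match yet)
Bit 18: prefix='000' -> emit 'l', reset
Bit 19: prefix='0' (no match yet)
Bit 20: prefix='00' (no match yet)
Bit 21: prefix='000' -> emit 'l', reset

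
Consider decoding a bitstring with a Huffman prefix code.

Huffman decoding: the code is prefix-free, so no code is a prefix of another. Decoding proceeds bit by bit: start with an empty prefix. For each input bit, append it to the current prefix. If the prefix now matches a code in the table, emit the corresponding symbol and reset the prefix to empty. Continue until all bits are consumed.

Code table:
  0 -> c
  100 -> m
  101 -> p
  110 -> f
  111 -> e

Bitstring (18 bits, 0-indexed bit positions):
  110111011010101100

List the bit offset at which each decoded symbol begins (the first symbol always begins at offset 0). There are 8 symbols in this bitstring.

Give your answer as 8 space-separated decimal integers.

Bit 0: prefix='1' (no match yet)
Bit 1: prefix='11' (no match yet)
Bit 2: prefix='110' -> emit 'f', reset
Bit 3: prefix='1' (no match yet)
Bit 4: prefix='11' (no match yet)
Bit 5: prefix='111' -> emit 'e', reset
Bit 6: prefix='0' -> emit 'c', reset
Bit 7: prefix='1' (no match yet)
Bit 8: prefix='11' (no match yet)
Bit 9: prefix='110' -> emit 'f', reset
Bit 10: prefix='1' (no match yet)
Bit 11: prefix='10' (no match yet)
Bit 12: prefix='101' -> emit 'p', reset
Bit 13: prefix='0' -> emit 'c', reset
Bit 14: prefix='1' (no match yet)
Bit 15: prefix='11' (no match yet)
Bit 16: prefix='110' -> emit 'f', reset
Bit 17: prefix='0' -> emit 'c', reset

Answer: 0 3 6 7 10 13 14 17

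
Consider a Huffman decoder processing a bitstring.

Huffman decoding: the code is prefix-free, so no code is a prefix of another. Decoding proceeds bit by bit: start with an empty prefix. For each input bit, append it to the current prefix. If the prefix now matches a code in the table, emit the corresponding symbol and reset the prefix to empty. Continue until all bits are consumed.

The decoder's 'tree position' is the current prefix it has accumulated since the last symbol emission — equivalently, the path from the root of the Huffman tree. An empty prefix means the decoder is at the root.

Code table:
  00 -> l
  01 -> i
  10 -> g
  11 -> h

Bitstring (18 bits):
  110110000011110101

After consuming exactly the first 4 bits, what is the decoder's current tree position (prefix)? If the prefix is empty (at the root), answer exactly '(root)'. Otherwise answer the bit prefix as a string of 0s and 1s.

Bit 0: prefix='1' (no match yet)
Bit 1: prefix='11' -> emit 'h', reset
Bit 2: prefix='0' (no match yet)
Bit 3: prefix='01' -> emit 'i', reset

Answer: (root)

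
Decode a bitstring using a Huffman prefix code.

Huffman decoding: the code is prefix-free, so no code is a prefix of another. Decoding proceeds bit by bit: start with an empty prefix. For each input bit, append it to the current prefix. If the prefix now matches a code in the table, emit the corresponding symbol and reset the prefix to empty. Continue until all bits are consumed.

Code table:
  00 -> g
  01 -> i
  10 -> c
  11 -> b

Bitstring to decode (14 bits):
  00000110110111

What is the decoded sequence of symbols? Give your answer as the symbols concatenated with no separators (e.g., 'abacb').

Answer: ggicbib

Derivation:
Bit 0: prefix='0' (no match yet)
Bit 1: prefix='00' -> emit 'g', reset
Bit 2: prefix='0' (no match yet)
Bit 3: prefix='00' -> emit 'g', reset
Bit 4: prefix='0' (no match yet)
Bit 5: prefix='01' -> emit 'i', reset
Bit 6: prefix='1' (no match yet)
Bit 7: prefix='10' -> emit 'c', reset
Bit 8: prefix='1' (no match yet)
Bit 9: prefix='11' -> emit 'b', reset
Bit 10: prefix='0' (no match yet)
Bit 11: prefix='01' -> emit 'i', reset
Bit 12: prefix='1' (no match yet)
Bit 13: prefix='11' -> emit 'b', reset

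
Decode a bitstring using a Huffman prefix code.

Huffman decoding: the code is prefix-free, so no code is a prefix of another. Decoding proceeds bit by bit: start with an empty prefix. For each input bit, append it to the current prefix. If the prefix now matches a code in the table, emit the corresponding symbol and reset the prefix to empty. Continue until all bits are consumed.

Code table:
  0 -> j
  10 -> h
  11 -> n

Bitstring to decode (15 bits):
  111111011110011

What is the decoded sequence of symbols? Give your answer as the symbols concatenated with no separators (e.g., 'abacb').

Bit 0: prefix='1' (no match yet)
Bit 1: prefix='11' -> emit 'n', reset
Bit 2: prefix='1' (no match yet)
Bit 3: prefix='11' -> emit 'n', reset
Bit 4: prefix='1' (no match yet)
Bit 5: prefix='11' -> emit 'n', reset
Bit 6: prefix='0' -> emit 'j', reset
Bit 7: prefix='1' (no match yet)
Bit 8: prefix='11' -> emit 'n', reset
Bit 9: prefix='1' (no match yet)
Bit 10: prefix='11' -> emit 'n', reset
Bit 11: prefix='0' -> emit 'j', reset
Bit 12: prefix='0' -> emit 'j', reset
Bit 13: prefix='1' (no match yet)
Bit 14: prefix='11' -> emit 'n', reset

Answer: nnnjnnjjn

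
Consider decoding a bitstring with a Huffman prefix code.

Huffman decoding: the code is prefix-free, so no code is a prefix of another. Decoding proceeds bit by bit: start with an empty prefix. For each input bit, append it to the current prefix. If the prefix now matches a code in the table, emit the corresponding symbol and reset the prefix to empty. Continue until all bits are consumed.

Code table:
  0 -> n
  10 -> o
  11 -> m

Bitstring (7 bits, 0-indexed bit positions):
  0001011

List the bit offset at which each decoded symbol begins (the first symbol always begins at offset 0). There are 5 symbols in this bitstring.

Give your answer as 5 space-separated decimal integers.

Answer: 0 1 2 3 5

Derivation:
Bit 0: prefix='0' -> emit 'n', reset
Bit 1: prefix='0' -> emit 'n', reset
Bit 2: prefix='0' -> emit 'n', reset
Bit 3: prefix='1' (no match yet)
Bit 4: prefix='10' -> emit 'o', reset
Bit 5: prefix='1' (no match yet)
Bit 6: prefix='11' -> emit 'm', reset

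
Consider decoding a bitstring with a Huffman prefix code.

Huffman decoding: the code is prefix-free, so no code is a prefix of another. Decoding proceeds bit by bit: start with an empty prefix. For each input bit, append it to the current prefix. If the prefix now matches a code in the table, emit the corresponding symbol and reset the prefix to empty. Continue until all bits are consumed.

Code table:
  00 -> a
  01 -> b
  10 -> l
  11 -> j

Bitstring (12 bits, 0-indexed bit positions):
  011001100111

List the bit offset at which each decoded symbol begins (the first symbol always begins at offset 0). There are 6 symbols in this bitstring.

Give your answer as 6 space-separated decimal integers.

Answer: 0 2 4 6 8 10

Derivation:
Bit 0: prefix='0' (no match yet)
Bit 1: prefix='01' -> emit 'b', reset
Bit 2: prefix='1' (no match yet)
Bit 3: prefix='10' -> emit 'l', reset
Bit 4: prefix='0' (no match yet)
Bit 5: prefix='01' -> emit 'b', reset
Bit 6: prefix='1' (no match yet)
Bit 7: prefix='10' -> emit 'l', reset
Bit 8: prefix='0' (no match yet)
Bit 9: prefix='01' -> emit 'b', reset
Bit 10: prefix='1' (no match yet)
Bit 11: prefix='11' -> emit 'j', reset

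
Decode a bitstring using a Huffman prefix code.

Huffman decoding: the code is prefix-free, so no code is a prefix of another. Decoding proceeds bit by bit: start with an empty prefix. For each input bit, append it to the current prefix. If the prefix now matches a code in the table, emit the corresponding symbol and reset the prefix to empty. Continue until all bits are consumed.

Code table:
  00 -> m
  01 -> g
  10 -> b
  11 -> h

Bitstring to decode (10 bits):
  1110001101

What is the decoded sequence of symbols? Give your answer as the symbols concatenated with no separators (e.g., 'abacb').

Bit 0: prefix='1' (no match yet)
Bit 1: prefix='11' -> emit 'h', reset
Bit 2: prefix='1' (no match yet)
Bit 3: prefix='10' -> emit 'b', reset
Bit 4: prefix='0' (no match yet)
Bit 5: prefix='00' -> emit 'm', reset
Bit 6: prefix='1' (no match yet)
Bit 7: prefix='11' -> emit 'h', reset
Bit 8: prefix='0' (no match yet)
Bit 9: prefix='01' -> emit 'g', reset

Answer: hbmhg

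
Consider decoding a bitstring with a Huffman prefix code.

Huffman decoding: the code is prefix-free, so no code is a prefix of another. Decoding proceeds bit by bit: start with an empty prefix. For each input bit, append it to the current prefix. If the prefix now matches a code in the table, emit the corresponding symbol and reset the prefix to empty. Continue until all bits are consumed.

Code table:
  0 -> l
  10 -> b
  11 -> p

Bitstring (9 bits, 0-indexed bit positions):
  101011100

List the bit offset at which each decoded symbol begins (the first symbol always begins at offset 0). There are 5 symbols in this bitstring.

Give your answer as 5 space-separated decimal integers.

Bit 0: prefix='1' (no match yet)
Bit 1: prefix='10' -> emit 'b', reset
Bit 2: prefix='1' (no match yet)
Bit 3: prefix='10' -> emit 'b', reset
Bit 4: prefix='1' (no match yet)
Bit 5: prefix='11' -> emit 'p', reset
Bit 6: prefix='1' (no match yet)
Bit 7: prefix='10' -> emit 'b', reset
Bit 8: prefix='0' -> emit 'l', reset

Answer: 0 2 4 6 8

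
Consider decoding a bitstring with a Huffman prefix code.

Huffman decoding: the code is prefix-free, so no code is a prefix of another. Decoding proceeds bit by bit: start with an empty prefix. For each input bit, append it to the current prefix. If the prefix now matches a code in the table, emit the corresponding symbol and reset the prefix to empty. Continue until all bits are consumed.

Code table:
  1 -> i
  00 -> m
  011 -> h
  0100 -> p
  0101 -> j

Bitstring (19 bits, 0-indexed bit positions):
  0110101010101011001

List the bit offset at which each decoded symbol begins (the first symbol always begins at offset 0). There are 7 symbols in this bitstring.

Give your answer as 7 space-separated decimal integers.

Answer: 0 3 7 11 15 16 18

Derivation:
Bit 0: prefix='0' (no match yet)
Bit 1: prefix='01' (no match yet)
Bit 2: prefix='011' -> emit 'h', reset
Bit 3: prefix='0' (no match yet)
Bit 4: prefix='01' (no match yet)
Bit 5: prefix='010' (no match yet)
Bit 6: prefix='0101' -> emit 'j', reset
Bit 7: prefix='0' (no match yet)
Bit 8: prefix='01' (no match yet)
Bit 9: prefix='010' (no match yet)
Bit 10: prefix='0101' -> emit 'j', reset
Bit 11: prefix='0' (no match yet)
Bit 12: prefix='01' (no match yet)
Bit 13: prefix='010' (no match yet)
Bit 14: prefix='0101' -> emit 'j', reset
Bit 15: prefix='1' -> emit 'i', reset
Bit 16: prefix='0' (no match yet)
Bit 17: prefix='00' -> emit 'm', reset
Bit 18: prefix='1' -> emit 'i', reset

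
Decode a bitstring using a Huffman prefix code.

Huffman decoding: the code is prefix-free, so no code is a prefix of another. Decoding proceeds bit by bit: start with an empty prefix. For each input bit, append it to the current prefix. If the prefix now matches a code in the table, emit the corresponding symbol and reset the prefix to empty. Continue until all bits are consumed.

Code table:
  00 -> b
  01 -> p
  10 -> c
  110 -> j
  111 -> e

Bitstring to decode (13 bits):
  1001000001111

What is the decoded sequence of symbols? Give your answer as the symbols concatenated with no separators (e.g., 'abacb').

Bit 0: prefix='1' (no match yet)
Bit 1: prefix='10' -> emit 'c', reset
Bit 2: prefix='0' (no match yet)
Bit 3: prefix='01' -> emit 'p', reset
Bit 4: prefix='0' (no match yet)
Bit 5: prefix='00' -> emit 'b', reset
Bit 6: prefix='0' (no match yet)
Bit 7: prefix='00' -> emit 'b', reset
Bit 8: prefix='0' (no match yet)
Bit 9: prefix='01' -> emit 'p', reset
Bit 10: prefix='1' (no match yet)
Bit 11: prefix='11' (no match yet)
Bit 12: prefix='111' -> emit 'e', reset

Answer: cpbbpe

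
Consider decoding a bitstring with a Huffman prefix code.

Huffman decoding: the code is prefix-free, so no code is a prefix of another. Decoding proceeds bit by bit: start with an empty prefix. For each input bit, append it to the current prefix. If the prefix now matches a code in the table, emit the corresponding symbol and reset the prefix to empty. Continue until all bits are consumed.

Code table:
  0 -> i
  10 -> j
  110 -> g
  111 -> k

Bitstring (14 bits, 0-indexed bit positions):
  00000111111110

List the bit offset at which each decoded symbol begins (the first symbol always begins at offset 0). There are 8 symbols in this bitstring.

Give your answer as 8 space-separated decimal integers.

Answer: 0 1 2 3 4 5 8 11

Derivation:
Bit 0: prefix='0' -> emit 'i', reset
Bit 1: prefix='0' -> emit 'i', reset
Bit 2: prefix='0' -> emit 'i', reset
Bit 3: prefix='0' -> emit 'i', reset
Bit 4: prefix='0' -> emit 'i', reset
Bit 5: prefix='1' (no match yet)
Bit 6: prefix='11' (no match yet)
Bit 7: prefix='111' -> emit 'k', reset
Bit 8: prefix='1' (no match yet)
Bit 9: prefix='11' (no match yet)
Bit 10: prefix='111' -> emit 'k', reset
Bit 11: prefix='1' (no match yet)
Bit 12: prefix='11' (no match yet)
Bit 13: prefix='110' -> emit 'g', reset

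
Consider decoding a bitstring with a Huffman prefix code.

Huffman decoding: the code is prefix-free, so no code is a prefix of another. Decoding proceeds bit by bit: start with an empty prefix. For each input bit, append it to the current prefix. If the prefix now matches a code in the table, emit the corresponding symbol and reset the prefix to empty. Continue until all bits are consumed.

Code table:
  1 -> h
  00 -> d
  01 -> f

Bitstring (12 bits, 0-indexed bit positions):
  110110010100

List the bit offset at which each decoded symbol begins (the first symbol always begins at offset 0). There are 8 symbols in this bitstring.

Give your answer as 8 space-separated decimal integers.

Bit 0: prefix='1' -> emit 'h', reset
Bit 1: prefix='1' -> emit 'h', reset
Bit 2: prefix='0' (no match yet)
Bit 3: prefix='01' -> emit 'f', reset
Bit 4: prefix='1' -> emit 'h', reset
Bit 5: prefix='0' (no match yet)
Bit 6: prefix='00' -> emit 'd', reset
Bit 7: prefix='1' -> emit 'h', reset
Bit 8: prefix='0' (no match yet)
Bit 9: prefix='01' -> emit 'f', reset
Bit 10: prefix='0' (no match yet)
Bit 11: prefix='00' -> emit 'd', reset

Answer: 0 1 2 4 5 7 8 10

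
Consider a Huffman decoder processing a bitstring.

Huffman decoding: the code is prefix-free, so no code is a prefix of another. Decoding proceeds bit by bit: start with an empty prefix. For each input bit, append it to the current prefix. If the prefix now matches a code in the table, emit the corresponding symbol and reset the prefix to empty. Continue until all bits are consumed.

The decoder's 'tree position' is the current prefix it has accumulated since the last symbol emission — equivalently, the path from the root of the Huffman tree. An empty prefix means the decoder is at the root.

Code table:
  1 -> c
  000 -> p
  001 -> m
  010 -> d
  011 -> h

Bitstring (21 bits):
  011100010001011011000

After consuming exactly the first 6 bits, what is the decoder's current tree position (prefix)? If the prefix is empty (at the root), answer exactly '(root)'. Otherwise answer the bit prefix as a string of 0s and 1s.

Answer: 00

Derivation:
Bit 0: prefix='0' (no match yet)
Bit 1: prefix='01' (no match yet)
Bit 2: prefix='011' -> emit 'h', reset
Bit 3: prefix='1' -> emit 'c', reset
Bit 4: prefix='0' (no match yet)
Bit 5: prefix='00' (no match yet)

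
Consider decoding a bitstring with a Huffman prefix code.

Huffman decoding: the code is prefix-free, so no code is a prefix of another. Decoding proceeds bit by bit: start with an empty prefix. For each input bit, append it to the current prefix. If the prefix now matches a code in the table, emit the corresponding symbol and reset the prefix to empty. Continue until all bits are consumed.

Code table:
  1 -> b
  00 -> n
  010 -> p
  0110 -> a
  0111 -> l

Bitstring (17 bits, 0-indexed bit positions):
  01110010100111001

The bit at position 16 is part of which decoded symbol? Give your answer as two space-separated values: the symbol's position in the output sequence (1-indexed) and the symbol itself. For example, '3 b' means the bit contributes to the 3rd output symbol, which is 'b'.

Answer: 7 b

Derivation:
Bit 0: prefix='0' (no match yet)
Bit 1: prefix='01' (no match yet)
Bit 2: prefix='011' (no match yet)
Bit 3: prefix='0111' -> emit 'l', reset
Bit 4: prefix='0' (no match yet)
Bit 5: prefix='00' -> emit 'n', reset
Bit 6: prefix='1' -> emit 'b', reset
Bit 7: prefix='0' (no match yet)
Bit 8: prefix='01' (no match yet)
Bit 9: prefix='010' -> emit 'p', reset
Bit 10: prefix='0' (no match yet)
Bit 11: prefix='01' (no match yet)
Bit 12: prefix='011' (no match yet)
Bit 13: prefix='0111' -> emit 'l', reset
Bit 14: prefix='0' (no match yet)
Bit 15: prefix='00' -> emit 'n', reset
Bit 16: prefix='1' -> emit 'b', reset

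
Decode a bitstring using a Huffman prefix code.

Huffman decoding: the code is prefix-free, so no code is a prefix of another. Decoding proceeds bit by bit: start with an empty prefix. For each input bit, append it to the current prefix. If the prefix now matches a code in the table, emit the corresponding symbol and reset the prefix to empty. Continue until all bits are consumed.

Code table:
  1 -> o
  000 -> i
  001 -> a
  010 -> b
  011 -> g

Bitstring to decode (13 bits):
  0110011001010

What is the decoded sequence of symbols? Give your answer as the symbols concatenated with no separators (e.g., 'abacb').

Answer: gaoab

Derivation:
Bit 0: prefix='0' (no match yet)
Bit 1: prefix='01' (no match yet)
Bit 2: prefix='011' -> emit 'g', reset
Bit 3: prefix='0' (no match yet)
Bit 4: prefix='00' (no match yet)
Bit 5: prefix='001' -> emit 'a', reset
Bit 6: prefix='1' -> emit 'o', reset
Bit 7: prefix='0' (no match yet)
Bit 8: prefix='00' (no match yet)
Bit 9: prefix='001' -> emit 'a', reset
Bit 10: prefix='0' (no match yet)
Bit 11: prefix='01' (no match yet)
Bit 12: prefix='010' -> emit 'b', reset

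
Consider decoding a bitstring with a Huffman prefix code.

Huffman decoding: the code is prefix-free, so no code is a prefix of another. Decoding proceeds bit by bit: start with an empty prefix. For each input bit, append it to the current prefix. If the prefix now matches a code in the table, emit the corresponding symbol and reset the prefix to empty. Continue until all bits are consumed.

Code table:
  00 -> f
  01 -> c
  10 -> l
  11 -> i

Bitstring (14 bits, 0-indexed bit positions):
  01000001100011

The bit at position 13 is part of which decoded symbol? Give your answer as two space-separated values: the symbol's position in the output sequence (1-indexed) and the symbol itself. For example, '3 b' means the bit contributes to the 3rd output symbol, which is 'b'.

Bit 0: prefix='0' (no match yet)
Bit 1: prefix='01' -> emit 'c', reset
Bit 2: prefix='0' (no match yet)
Bit 3: prefix='00' -> emit 'f', reset
Bit 4: prefix='0' (no match yet)
Bit 5: prefix='00' -> emit 'f', reset
Bit 6: prefix='0' (no match yet)
Bit 7: prefix='01' -> emit 'c', reset
Bit 8: prefix='1' (no match yet)
Bit 9: prefix='10' -> emit 'l', reset
Bit 10: prefix='0' (no match yet)
Bit 11: prefix='00' -> emit 'f', reset
Bit 12: prefix='1' (no match yet)
Bit 13: prefix='11' -> emit 'i', reset

Answer: 7 i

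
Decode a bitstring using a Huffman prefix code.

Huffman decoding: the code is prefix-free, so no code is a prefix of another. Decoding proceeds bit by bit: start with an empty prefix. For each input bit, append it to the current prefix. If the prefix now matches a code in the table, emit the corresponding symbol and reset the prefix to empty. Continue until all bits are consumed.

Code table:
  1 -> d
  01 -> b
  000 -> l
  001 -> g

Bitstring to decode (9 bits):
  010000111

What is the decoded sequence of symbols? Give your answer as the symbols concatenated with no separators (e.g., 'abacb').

Answer: blbdd

Derivation:
Bit 0: prefix='0' (no match yet)
Bit 1: prefix='01' -> emit 'b', reset
Bit 2: prefix='0' (no match yet)
Bit 3: prefix='00' (no match yet)
Bit 4: prefix='000' -> emit 'l', reset
Bit 5: prefix='0' (no match yet)
Bit 6: prefix='01' -> emit 'b', reset
Bit 7: prefix='1' -> emit 'd', reset
Bit 8: prefix='1' -> emit 'd', reset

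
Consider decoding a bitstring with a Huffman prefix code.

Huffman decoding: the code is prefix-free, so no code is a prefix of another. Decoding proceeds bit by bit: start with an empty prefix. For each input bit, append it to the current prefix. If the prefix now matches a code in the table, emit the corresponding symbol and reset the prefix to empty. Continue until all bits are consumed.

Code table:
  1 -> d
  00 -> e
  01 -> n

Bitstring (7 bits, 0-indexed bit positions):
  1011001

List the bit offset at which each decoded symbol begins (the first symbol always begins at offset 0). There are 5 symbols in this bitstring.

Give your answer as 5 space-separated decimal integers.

Bit 0: prefix='1' -> emit 'd', reset
Bit 1: prefix='0' (no match yet)
Bit 2: prefix='01' -> emit 'n', reset
Bit 3: prefix='1' -> emit 'd', reset
Bit 4: prefix='0' (no match yet)
Bit 5: prefix='00' -> emit 'e', reset
Bit 6: prefix='1' -> emit 'd', reset

Answer: 0 1 3 4 6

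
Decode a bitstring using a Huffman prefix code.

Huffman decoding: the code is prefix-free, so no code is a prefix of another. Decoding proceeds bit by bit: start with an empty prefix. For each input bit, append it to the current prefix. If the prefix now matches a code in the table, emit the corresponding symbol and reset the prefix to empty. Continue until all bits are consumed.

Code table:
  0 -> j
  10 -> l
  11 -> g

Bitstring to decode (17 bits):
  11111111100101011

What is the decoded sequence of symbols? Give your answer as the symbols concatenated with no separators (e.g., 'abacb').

Answer: ggggljllg

Derivation:
Bit 0: prefix='1' (no match yet)
Bit 1: prefix='11' -> emit 'g', reset
Bit 2: prefix='1' (no match yet)
Bit 3: prefix='11' -> emit 'g', reset
Bit 4: prefix='1' (no match yet)
Bit 5: prefix='11' -> emit 'g', reset
Bit 6: prefix='1' (no match yet)
Bit 7: prefix='11' -> emit 'g', reset
Bit 8: prefix='1' (no match yet)
Bit 9: prefix='10' -> emit 'l', reset
Bit 10: prefix='0' -> emit 'j', reset
Bit 11: prefix='1' (no match yet)
Bit 12: prefix='10' -> emit 'l', reset
Bit 13: prefix='1' (no match yet)
Bit 14: prefix='10' -> emit 'l', reset
Bit 15: prefix='1' (no match yet)
Bit 16: prefix='11' -> emit 'g', reset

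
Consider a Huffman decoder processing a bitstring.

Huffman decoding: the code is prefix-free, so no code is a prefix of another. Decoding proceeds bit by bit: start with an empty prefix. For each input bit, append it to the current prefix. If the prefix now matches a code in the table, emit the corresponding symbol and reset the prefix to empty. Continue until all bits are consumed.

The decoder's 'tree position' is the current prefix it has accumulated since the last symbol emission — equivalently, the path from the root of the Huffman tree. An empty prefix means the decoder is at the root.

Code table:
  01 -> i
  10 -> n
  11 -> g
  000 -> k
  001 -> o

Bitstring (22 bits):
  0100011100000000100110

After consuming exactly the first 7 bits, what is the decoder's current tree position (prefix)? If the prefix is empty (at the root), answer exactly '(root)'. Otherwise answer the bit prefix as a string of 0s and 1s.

Bit 0: prefix='0' (no match yet)
Bit 1: prefix='01' -> emit 'i', reset
Bit 2: prefix='0' (no match yet)
Bit 3: prefix='00' (no match yet)
Bit 4: prefix='000' -> emit 'k', reset
Bit 5: prefix='1' (no match yet)
Bit 6: prefix='11' -> emit 'g', reset

Answer: (root)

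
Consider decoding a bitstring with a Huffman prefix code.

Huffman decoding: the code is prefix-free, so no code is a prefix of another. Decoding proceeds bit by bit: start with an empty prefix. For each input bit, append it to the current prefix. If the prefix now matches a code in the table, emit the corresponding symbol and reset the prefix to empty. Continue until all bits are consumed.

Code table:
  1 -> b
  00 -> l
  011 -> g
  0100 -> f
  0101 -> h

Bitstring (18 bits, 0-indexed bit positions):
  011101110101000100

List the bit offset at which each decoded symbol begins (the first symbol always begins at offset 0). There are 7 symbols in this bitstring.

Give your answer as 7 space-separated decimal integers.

Bit 0: prefix='0' (no match yet)
Bit 1: prefix='01' (no match yet)
Bit 2: prefix='011' -> emit 'g', reset
Bit 3: prefix='1' -> emit 'b', reset
Bit 4: prefix='0' (no match yet)
Bit 5: prefix='01' (no match yet)
Bit 6: prefix='011' -> emit 'g', reset
Bit 7: prefix='1' -> emit 'b', reset
Bit 8: prefix='0' (no match yet)
Bit 9: prefix='01' (no match yet)
Bit 10: prefix='010' (no match yet)
Bit 11: prefix='0101' -> emit 'h', reset
Bit 12: prefix='0' (no match yet)
Bit 13: prefix='00' -> emit 'l', reset
Bit 14: prefix='0' (no match yet)
Bit 15: prefix='01' (no match yet)
Bit 16: prefix='010' (no match yet)
Bit 17: prefix='0100' -> emit 'f', reset

Answer: 0 3 4 7 8 12 14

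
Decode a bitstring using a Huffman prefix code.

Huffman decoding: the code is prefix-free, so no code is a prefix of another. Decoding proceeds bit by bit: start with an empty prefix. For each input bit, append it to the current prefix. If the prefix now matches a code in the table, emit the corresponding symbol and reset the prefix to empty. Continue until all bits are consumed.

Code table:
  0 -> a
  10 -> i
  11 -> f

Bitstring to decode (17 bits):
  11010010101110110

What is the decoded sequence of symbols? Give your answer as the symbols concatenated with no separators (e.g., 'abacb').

Bit 0: prefix='1' (no match yet)
Bit 1: prefix='11' -> emit 'f', reset
Bit 2: prefix='0' -> emit 'a', reset
Bit 3: prefix='1' (no match yet)
Bit 4: prefix='10' -> emit 'i', reset
Bit 5: prefix='0' -> emit 'a', reset
Bit 6: prefix='1' (no match yet)
Bit 7: prefix='10' -> emit 'i', reset
Bit 8: prefix='1' (no match yet)
Bit 9: prefix='10' -> emit 'i', reset
Bit 10: prefix='1' (no match yet)
Bit 11: prefix='11' -> emit 'f', reset
Bit 12: prefix='1' (no match yet)
Bit 13: prefix='10' -> emit 'i', reset
Bit 14: prefix='1' (no match yet)
Bit 15: prefix='11' -> emit 'f', reset
Bit 16: prefix='0' -> emit 'a', reset

Answer: faiaiififa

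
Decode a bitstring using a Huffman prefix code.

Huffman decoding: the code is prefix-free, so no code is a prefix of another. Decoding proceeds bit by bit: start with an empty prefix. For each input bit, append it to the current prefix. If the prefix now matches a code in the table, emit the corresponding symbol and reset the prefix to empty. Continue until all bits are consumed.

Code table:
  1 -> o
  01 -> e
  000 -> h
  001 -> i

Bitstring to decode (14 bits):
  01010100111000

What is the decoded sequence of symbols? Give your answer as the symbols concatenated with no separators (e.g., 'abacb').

Answer: eeeiooh

Derivation:
Bit 0: prefix='0' (no match yet)
Bit 1: prefix='01' -> emit 'e', reset
Bit 2: prefix='0' (no match yet)
Bit 3: prefix='01' -> emit 'e', reset
Bit 4: prefix='0' (no match yet)
Bit 5: prefix='01' -> emit 'e', reset
Bit 6: prefix='0' (no match yet)
Bit 7: prefix='00' (no match yet)
Bit 8: prefix='001' -> emit 'i', reset
Bit 9: prefix='1' -> emit 'o', reset
Bit 10: prefix='1' -> emit 'o', reset
Bit 11: prefix='0' (no match yet)
Bit 12: prefix='00' (no match yet)
Bit 13: prefix='000' -> emit 'h', reset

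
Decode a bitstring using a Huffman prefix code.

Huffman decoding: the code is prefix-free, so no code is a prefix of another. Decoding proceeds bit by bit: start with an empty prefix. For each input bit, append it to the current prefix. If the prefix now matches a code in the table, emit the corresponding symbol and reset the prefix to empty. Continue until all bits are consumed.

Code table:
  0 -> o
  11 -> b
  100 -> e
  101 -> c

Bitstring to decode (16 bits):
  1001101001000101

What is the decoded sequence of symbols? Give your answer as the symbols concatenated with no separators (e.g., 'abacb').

Answer: eboeeoc

Derivation:
Bit 0: prefix='1' (no match yet)
Bit 1: prefix='10' (no match yet)
Bit 2: prefix='100' -> emit 'e', reset
Bit 3: prefix='1' (no match yet)
Bit 4: prefix='11' -> emit 'b', reset
Bit 5: prefix='0' -> emit 'o', reset
Bit 6: prefix='1' (no match yet)
Bit 7: prefix='10' (no match yet)
Bit 8: prefix='100' -> emit 'e', reset
Bit 9: prefix='1' (no match yet)
Bit 10: prefix='10' (no match yet)
Bit 11: prefix='100' -> emit 'e', reset
Bit 12: prefix='0' -> emit 'o', reset
Bit 13: prefix='1' (no match yet)
Bit 14: prefix='10' (no match yet)
Bit 15: prefix='101' -> emit 'c', reset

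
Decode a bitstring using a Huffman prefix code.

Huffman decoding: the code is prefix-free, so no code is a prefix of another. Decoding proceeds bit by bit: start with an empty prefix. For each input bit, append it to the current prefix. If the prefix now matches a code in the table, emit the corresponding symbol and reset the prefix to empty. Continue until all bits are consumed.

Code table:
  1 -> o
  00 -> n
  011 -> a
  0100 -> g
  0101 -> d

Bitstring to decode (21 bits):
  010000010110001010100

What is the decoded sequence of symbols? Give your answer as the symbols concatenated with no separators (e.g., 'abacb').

Answer: gndondg

Derivation:
Bit 0: prefix='0' (no match yet)
Bit 1: prefix='01' (no match yet)
Bit 2: prefix='010' (no match yet)
Bit 3: prefix='0100' -> emit 'g', reset
Bit 4: prefix='0' (no match yet)
Bit 5: prefix='00' -> emit 'n', reset
Bit 6: prefix='0' (no match yet)
Bit 7: prefix='01' (no match yet)
Bit 8: prefix='010' (no match yet)
Bit 9: prefix='0101' -> emit 'd', reset
Bit 10: prefix='1' -> emit 'o', reset
Bit 11: prefix='0' (no match yet)
Bit 12: prefix='00' -> emit 'n', reset
Bit 13: prefix='0' (no match yet)
Bit 14: prefix='01' (no match yet)
Bit 15: prefix='010' (no match yet)
Bit 16: prefix='0101' -> emit 'd', reset
Bit 17: prefix='0' (no match yet)
Bit 18: prefix='01' (no match yet)
Bit 19: prefix='010' (no match yet)
Bit 20: prefix='0100' -> emit 'g', reset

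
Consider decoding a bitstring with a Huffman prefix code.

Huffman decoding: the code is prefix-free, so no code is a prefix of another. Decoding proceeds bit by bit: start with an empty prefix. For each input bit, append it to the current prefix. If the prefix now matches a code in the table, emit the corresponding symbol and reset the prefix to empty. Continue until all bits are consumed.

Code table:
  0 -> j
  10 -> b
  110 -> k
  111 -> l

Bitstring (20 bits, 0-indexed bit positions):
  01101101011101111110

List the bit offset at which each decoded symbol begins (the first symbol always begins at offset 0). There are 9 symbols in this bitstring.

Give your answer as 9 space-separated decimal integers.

Bit 0: prefix='0' -> emit 'j', reset
Bit 1: prefix='1' (no match yet)
Bit 2: prefix='11' (no match yet)
Bit 3: prefix='110' -> emit 'k', reset
Bit 4: prefix='1' (no match yet)
Bit 5: prefix='11' (no match yet)
Bit 6: prefix='110' -> emit 'k', reset
Bit 7: prefix='1' (no match yet)
Bit 8: prefix='10' -> emit 'b', reset
Bit 9: prefix='1' (no match yet)
Bit 10: prefix='11' (no match yet)
Bit 11: prefix='111' -> emit 'l', reset
Bit 12: prefix='0' -> emit 'j', reset
Bit 13: prefix='1' (no match yet)
Bit 14: prefix='11' (no match yet)
Bit 15: prefix='111' -> emit 'l', reset
Bit 16: prefix='1' (no match yet)
Bit 17: prefix='11' (no match yet)
Bit 18: prefix='111' -> emit 'l', reset
Bit 19: prefix='0' -> emit 'j', reset

Answer: 0 1 4 7 9 12 13 16 19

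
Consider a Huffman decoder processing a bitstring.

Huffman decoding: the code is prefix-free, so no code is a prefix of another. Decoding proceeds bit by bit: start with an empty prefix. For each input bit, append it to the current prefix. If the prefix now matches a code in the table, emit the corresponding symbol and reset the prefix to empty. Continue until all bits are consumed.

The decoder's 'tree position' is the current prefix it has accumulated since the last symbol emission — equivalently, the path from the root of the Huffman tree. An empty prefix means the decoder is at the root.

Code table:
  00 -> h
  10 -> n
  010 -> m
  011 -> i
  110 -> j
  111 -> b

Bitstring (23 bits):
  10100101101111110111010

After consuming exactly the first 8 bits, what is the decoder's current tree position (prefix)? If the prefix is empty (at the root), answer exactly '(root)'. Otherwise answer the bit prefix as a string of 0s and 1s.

Bit 0: prefix='1' (no match yet)
Bit 1: prefix='10' -> emit 'n', reset
Bit 2: prefix='1' (no match yet)
Bit 3: prefix='10' -> emit 'n', reset
Bit 4: prefix='0' (no match yet)
Bit 5: prefix='01' (no match yet)
Bit 6: prefix='010' -> emit 'm', reset
Bit 7: prefix='1' (no match yet)

Answer: 1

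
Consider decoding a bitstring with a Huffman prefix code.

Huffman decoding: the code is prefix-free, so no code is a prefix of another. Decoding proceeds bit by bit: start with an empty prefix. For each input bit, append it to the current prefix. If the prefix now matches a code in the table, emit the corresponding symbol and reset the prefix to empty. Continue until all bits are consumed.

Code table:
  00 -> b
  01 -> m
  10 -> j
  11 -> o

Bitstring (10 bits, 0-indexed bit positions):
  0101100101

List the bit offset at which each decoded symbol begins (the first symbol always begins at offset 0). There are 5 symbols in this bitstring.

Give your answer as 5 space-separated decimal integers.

Bit 0: prefix='0' (no match yet)
Bit 1: prefix='01' -> emit 'm', reset
Bit 2: prefix='0' (no match yet)
Bit 3: prefix='01' -> emit 'm', reset
Bit 4: prefix='1' (no match yet)
Bit 5: prefix='10' -> emit 'j', reset
Bit 6: prefix='0' (no match yet)
Bit 7: prefix='01' -> emit 'm', reset
Bit 8: prefix='0' (no match yet)
Bit 9: prefix='01' -> emit 'm', reset

Answer: 0 2 4 6 8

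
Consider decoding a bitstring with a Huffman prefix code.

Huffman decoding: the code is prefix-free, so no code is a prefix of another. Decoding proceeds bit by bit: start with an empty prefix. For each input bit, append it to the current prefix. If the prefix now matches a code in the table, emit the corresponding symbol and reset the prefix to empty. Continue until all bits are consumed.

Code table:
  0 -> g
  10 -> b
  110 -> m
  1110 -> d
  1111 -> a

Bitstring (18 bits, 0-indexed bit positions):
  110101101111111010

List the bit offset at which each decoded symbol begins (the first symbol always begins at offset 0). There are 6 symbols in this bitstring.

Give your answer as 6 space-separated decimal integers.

Answer: 0 3 5 8 12 16

Derivation:
Bit 0: prefix='1' (no match yet)
Bit 1: prefix='11' (no match yet)
Bit 2: prefix='110' -> emit 'm', reset
Bit 3: prefix='1' (no match yet)
Bit 4: prefix='10' -> emit 'b', reset
Bit 5: prefix='1' (no match yet)
Bit 6: prefix='11' (no match yet)
Bit 7: prefix='110' -> emit 'm', reset
Bit 8: prefix='1' (no match yet)
Bit 9: prefix='11' (no match yet)
Bit 10: prefix='111' (no match yet)
Bit 11: prefix='1111' -> emit 'a', reset
Bit 12: prefix='1' (no match yet)
Bit 13: prefix='11' (no match yet)
Bit 14: prefix='111' (no match yet)
Bit 15: prefix='1110' -> emit 'd', reset
Bit 16: prefix='1' (no match yet)
Bit 17: prefix='10' -> emit 'b', reset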